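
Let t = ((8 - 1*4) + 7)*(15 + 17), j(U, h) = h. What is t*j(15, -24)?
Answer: -8448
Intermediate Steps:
t = 352 (t = ((8 - 4) + 7)*32 = (4 + 7)*32 = 11*32 = 352)
t*j(15, -24) = 352*(-24) = -8448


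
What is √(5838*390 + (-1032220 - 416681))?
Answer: 3*√91991 ≈ 909.90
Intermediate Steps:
√(5838*390 + (-1032220 - 416681)) = √(2276820 - 1448901) = √827919 = 3*√91991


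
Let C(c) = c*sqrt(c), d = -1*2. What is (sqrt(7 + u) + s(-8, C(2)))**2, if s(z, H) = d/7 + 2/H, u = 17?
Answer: (-4 + 7*sqrt(2) + 28*sqrt(6))**2/196 ≈ 28.306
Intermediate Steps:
d = -2
C(c) = c**(3/2)
s(z, H) = -2/7 + 2/H
(sqrt(7 + u) + s(-8, C(2)))**2 = (sqrt(7 + 17) + (-2/7 + 2/(2**(3/2))))**2 = (sqrt(24) + (-2/7 + 2/((2*sqrt(2)))))**2 = (2*sqrt(6) + (-2/7 + 2*(sqrt(2)/4)))**2 = (2*sqrt(6) + (-2/7 + sqrt(2)/2))**2 = (-2/7 + sqrt(2)/2 + 2*sqrt(6))**2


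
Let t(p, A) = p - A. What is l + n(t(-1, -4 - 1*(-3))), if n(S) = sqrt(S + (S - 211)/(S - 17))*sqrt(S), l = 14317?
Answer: 14317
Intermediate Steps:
n(S) = sqrt(S)*sqrt(S + (-211 + S)/(-17 + S)) (n(S) = sqrt(S + (-211 + S)/(-17 + S))*sqrt(S) = sqrt(S)*sqrt(S + (-211 + S)/(-17 + S)))
l + n(t(-1, -4 - 1*(-3))) = 14317 + sqrt(-1 - (-4 - 1*(-3)))*sqrt((-211 + (-1 - (-4 - 1*(-3))) + (-1 - (-4 - 1*(-3)))*(-17 + (-1 - (-4 - 1*(-3)))))/(-17 + (-1 - (-4 - 1*(-3))))) = 14317 + sqrt(-1 - (-4 + 3))*sqrt((-211 + (-1 - (-4 + 3)) + (-1 - (-4 + 3))*(-17 + (-1 - (-4 + 3))))/(-17 + (-1 - (-4 + 3)))) = 14317 + sqrt(-1 - 1*(-1))*sqrt((-211 + (-1 - 1*(-1)) + (-1 - 1*(-1))*(-17 + (-1 - 1*(-1))))/(-17 + (-1 - 1*(-1)))) = 14317 + sqrt(-1 + 1)*sqrt((-211 + (-1 + 1) + (-1 + 1)*(-17 + (-1 + 1)))/(-17 + (-1 + 1))) = 14317 + sqrt(0)*sqrt((-211 + 0 + 0*(-17 + 0))/(-17 + 0)) = 14317 + 0*sqrt((-211 + 0 + 0*(-17))/(-17)) = 14317 + 0*sqrt(-(-211 + 0 + 0)/17) = 14317 + 0*sqrt(-1/17*(-211)) = 14317 + 0*sqrt(211/17) = 14317 + 0*(sqrt(3587)/17) = 14317 + 0 = 14317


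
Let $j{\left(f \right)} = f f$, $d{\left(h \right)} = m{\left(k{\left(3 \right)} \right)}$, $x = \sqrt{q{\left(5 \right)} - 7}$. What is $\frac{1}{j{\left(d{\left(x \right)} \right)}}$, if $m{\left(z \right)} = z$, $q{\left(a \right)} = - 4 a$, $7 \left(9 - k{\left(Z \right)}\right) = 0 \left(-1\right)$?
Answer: $\frac{1}{81} \approx 0.012346$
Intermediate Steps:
$k{\left(Z \right)} = 9$ ($k{\left(Z \right)} = 9 - \frac{0 \left(-1\right)}{7} = 9 - 0 = 9 + 0 = 9$)
$x = 3 i \sqrt{3}$ ($x = \sqrt{\left(-4\right) 5 - 7} = \sqrt{-20 - 7} = \sqrt{-27} = 3 i \sqrt{3} \approx 5.1962 i$)
$d{\left(h \right)} = 9$
$j{\left(f \right)} = f^{2}$
$\frac{1}{j{\left(d{\left(x \right)} \right)}} = \frac{1}{9^{2}} = \frac{1}{81}$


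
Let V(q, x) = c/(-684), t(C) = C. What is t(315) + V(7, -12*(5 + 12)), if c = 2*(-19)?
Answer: 5671/18 ≈ 315.06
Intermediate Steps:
c = -38
V(q, x) = 1/18 (V(q, x) = -38/(-684) = -38*(-1/684) = 1/18)
t(315) + V(7, -12*(5 + 12)) = 315 + 1/18 = 5671/18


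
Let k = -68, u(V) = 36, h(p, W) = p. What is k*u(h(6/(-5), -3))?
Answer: -2448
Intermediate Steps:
k*u(h(6/(-5), -3)) = -68*36 = -2448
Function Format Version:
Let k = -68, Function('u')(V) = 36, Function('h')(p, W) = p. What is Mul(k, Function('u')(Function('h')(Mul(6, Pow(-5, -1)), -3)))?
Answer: -2448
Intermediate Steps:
Mul(k, Function('u')(Function('h')(Mul(6, Pow(-5, -1)), -3))) = Mul(-68, 36) = -2448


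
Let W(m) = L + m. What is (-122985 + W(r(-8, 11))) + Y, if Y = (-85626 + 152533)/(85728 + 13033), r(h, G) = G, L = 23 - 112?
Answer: -12153758036/98761 ≈ -1.2306e+5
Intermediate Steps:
L = -89
W(m) = -89 + m
Y = 66907/98761 ≈ 0.67746
(-122985 + W(r(-8, 11))) + Y = (-122985 + (-89 + 11)) + 66907/98761 = (-122985 - 78) + 66907/98761 = -123063 + 66907/98761 = -12153758036/98761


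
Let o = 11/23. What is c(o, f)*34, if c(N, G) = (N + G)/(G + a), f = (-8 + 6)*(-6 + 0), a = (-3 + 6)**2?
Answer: 1394/69 ≈ 20.203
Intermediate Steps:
a = 9 (a = 3**2 = 9)
f = 12 (f = -2*(-6) = 12)
o = 11/23 (o = 11*(1/23) = 11/23 ≈ 0.47826)
c(N, G) = (G + N)/(9 + G) (c(N, G) = (N + G)/(G + 9) = (G + N)/(9 + G))
c(o, f)*34 = ((12 + 11/23)/(9 + 12))*34 = ((287/23)/21)*34 = ((1/21)*(287/23))*34 = (41/69)*34 = 1394/69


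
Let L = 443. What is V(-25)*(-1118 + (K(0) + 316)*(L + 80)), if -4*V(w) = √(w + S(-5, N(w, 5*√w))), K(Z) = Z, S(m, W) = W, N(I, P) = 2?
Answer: -82075*I*√23/2 ≈ -1.9681e+5*I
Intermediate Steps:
V(w) = -√(2 + w)/4 (V(w) = -√(w + 2)/4 = -√(2 + w)/4)
V(-25)*(-1118 + (K(0) + 316)*(L + 80)) = (-√(2 - 25)/4)*(-1118 + (0 + 316)*(443 + 80)) = (-I*√23/4)*(-1118 + 316*523) = (-I*√23/4)*(-1118 + 165268) = -I*√23/4*164150 = -82075*I*√23/2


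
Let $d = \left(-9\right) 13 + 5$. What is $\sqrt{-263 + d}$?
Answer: $5 i \sqrt{15} \approx 19.365 i$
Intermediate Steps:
$d = -112$ ($d = -117 + 5 = -112$)
$\sqrt{-263 + d} = \sqrt{-263 - 112} = \sqrt{-375} = 5 i \sqrt{15}$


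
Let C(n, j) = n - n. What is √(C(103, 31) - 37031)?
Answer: I*√37031 ≈ 192.43*I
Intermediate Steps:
C(n, j) = 0
√(C(103, 31) - 37031) = √(0 - 37031) = √(-37031) = I*√37031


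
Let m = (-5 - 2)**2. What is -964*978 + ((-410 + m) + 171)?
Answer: -942982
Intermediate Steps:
m = 49 (m = (-7)**2 = 49)
-964*978 + ((-410 + m) + 171) = -964*978 + ((-410 + 49) + 171) = -942792 + (-361 + 171) = -942792 - 190 = -942982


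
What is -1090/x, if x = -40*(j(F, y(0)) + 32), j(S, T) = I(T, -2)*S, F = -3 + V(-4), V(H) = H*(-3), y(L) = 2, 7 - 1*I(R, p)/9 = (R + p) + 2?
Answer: 109/1748 ≈ 0.062357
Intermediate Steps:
I(R, p) = 45 - 9*R - 9*p (I(R, p) = 63 - 9*((R + p) + 2) = 63 - 9*(2 + R + p) = 63 + (-18 - 9*R - 9*p) = 45 - 9*R - 9*p)
V(H) = -3*H
F = 9 (F = -3 - 3*(-4) = -3 + 12 = 9)
j(S, T) = S*(63 - 9*T) (j(S, T) = (45 - 9*T - 9*(-2))*S = (45 - 9*T + 18)*S = (63 - 9*T)*S = S*(63 - 9*T))
x = -17480 (x = -40*(9*9*(7 - 1*2) + 32) = -40*(9*9*(7 - 2) + 32) = -40*(9*9*5 + 32) = -40*(405 + 32) = -40*437 = -17480)
-1090/x = -1090/(-17480) = -1090*(-1/17480) = 109/1748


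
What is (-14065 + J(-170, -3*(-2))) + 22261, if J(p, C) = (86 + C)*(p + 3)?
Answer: -7168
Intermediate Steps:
J(p, C) = (3 + p)*(86 + C) (J(p, C) = (86 + C)*(3 + p) = (3 + p)*(86 + C))
(-14065 + J(-170, -3*(-2))) + 22261 = (-14065 + (258 + 3*(-3*(-2)) + 86*(-170) - 3*(-2)*(-170))) + 22261 = (-14065 + (258 + 3*6 - 14620 + 6*(-170))) + 22261 = (-14065 + (258 + 18 - 14620 - 1020)) + 22261 = (-14065 - 15364) + 22261 = -29429 + 22261 = -7168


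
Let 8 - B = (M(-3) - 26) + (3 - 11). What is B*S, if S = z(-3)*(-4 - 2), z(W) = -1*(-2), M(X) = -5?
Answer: -564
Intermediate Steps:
z(W) = 2
S = -12 (S = 2*(-4 - 2) = 2*(-6) = -12)
B = 47 (B = 8 - ((-5 - 26) + (3 - 11)) = 8 - (-31 - 8) = 8 - 1*(-39) = 8 + 39 = 47)
B*S = 47*(-12) = -564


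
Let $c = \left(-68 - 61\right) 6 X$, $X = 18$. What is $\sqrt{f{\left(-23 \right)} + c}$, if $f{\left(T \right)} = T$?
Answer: $i \sqrt{13955} \approx 118.13 i$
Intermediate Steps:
$c = -13932$ ($c = \left(-68 - 61\right) 6 \cdot 18 = \left(-129\right) 108 = -13932$)
$\sqrt{f{\left(-23 \right)} + c} = \sqrt{-23 - 13932} = \sqrt{-13955} = i \sqrt{13955}$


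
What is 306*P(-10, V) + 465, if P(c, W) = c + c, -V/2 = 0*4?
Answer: -5655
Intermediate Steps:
V = 0 (V = -0*4 = -2*0 = 0)
P(c, W) = 2*c
306*P(-10, V) + 465 = 306*(2*(-10)) + 465 = 306*(-20) + 465 = -6120 + 465 = -5655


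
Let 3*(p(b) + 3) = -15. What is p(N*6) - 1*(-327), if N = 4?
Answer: 319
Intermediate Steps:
p(b) = -8 (p(b) = -3 + (⅓)*(-15) = -3 - 5 = -8)
p(N*6) - 1*(-327) = -8 - 1*(-327) = -8 + 327 = 319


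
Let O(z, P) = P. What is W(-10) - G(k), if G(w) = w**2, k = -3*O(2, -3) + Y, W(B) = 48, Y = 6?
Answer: -177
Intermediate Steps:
k = 15 (k = -3*(-3) + 6 = 9 + 6 = 15)
W(-10) - G(k) = 48 - 1*15**2 = 48 - 1*225 = 48 - 225 = -177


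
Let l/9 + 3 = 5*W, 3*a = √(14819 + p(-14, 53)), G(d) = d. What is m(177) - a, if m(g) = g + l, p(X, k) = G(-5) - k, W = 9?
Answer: 555 - √14761/3 ≈ 514.50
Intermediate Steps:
p(X, k) = -5 - k
a = √14761/3 (a = √(14819 + (-5 - 1*53))/3 = √(14819 + (-5 - 53))/3 = √(14819 - 58)/3 = √14761/3 ≈ 40.498)
l = 378 (l = -27 + 9*(5*9) = -27 + 9*45 = -27 + 405 = 378)
m(g) = 378 + g (m(g) = g + 378 = 378 + g)
m(177) - a = (378 + 177) - √14761/3 = 555 - √14761/3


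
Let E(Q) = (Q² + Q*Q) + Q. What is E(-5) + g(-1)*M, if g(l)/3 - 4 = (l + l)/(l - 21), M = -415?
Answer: -55530/11 ≈ -5048.2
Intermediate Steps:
g(l) = 12 + 6*l/(-21 + l) (g(l) = 12 + 3*((l + l)/(l - 21)) = 12 + 3*((2*l)/(-21 + l)) = 12 + 3*(2*l/(-21 + l)) = 12 + 6*l/(-21 + l))
E(Q) = Q + 2*Q² (E(Q) = (Q² + Q²) + Q = 2*Q² + Q = Q + 2*Q²)
E(-5) + g(-1)*M = -5*(1 + 2*(-5)) + (18*(-14 - 1)/(-21 - 1))*(-415) = -5*(1 - 10) + (18*(-15)/(-22))*(-415) = -5*(-9) + (18*(-1/22)*(-15))*(-415) = 45 + (135/11)*(-415) = 45 - 56025/11 = -55530/11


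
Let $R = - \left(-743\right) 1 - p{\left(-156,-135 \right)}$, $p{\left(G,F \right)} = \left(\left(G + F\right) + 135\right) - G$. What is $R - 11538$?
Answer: $-10795$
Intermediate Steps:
$p{\left(G,F \right)} = 135 + F$ ($p{\left(G,F \right)} = \left(\left(F + G\right) + 135\right) - G = \left(135 + F + G\right) - G = 135 + F$)
$R = 743$ ($R = - \left(-743\right) 1 - \left(135 - 135\right) = \left(-1\right) \left(-743\right) - 0 = 743 + 0 = 743$)
$R - 11538 = 743 - 11538 = -10795$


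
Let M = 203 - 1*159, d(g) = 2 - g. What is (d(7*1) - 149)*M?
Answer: -6776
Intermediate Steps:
M = 44 (M = 203 - 159 = 44)
(d(7*1) - 149)*M = ((2 - 7) - 149)*44 = (-5 - 149)*44 = -154*44 = -6776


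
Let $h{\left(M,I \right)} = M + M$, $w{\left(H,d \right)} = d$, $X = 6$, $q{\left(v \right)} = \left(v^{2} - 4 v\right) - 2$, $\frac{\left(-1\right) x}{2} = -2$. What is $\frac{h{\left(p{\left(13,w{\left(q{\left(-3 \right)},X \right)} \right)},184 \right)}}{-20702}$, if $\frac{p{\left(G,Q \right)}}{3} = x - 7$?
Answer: $\frac{9}{10351} \approx 0.00086948$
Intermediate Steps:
$x = 4$ ($x = \left(-2\right) \left(-2\right) = 4$)
$q{\left(v \right)} = -2 + v^{2} - 4 v$
$p{\left(G,Q \right)} = -9$ ($p{\left(G,Q \right)} = 3 \left(4 - 7\right) = 3 \left(-3\right) = -9$)
$h{\left(M,I \right)} = 2 M$
$\frac{h{\left(p{\left(13,w{\left(q{\left(-3 \right)},X \right)} \right)},184 \right)}}{-20702} = \frac{2 \left(-9\right)}{-20702} = \left(-18\right) \left(- \frac{1}{20702}\right) = \frac{9}{10351}$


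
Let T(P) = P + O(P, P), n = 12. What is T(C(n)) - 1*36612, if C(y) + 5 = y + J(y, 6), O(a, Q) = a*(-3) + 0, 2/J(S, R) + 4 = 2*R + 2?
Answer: -183132/5 ≈ -36626.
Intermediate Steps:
J(S, R) = 2/(-2 + 2*R) (J(S, R) = 2/(-4 + (2*R + 2)) = 2/(-4 + (2 + 2*R)) = 2/(-2 + 2*R))
O(a, Q) = -3*a (O(a, Q) = -3*a + 0 = -3*a)
C(y) = -24/5 + y (C(y) = -5 + (y + 1/(-1 + 6)) = -5 + (y + 1/5) = -5 + (1/5 + y) = -24/5 + y)
T(P) = -2*P (T(P) = P - 3*P = -2*P)
T(C(n)) - 1*36612 = -2*(-24/5 + 12) - 1*36612 = -2*36/5 - 36612 = -72/5 - 36612 = -183132/5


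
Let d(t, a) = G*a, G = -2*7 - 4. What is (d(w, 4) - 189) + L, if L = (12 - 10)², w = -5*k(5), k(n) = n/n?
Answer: -257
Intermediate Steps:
k(n) = 1
G = -18 (G = -14 - 4 = -18)
w = -5 (w = -5*1 = -5)
d(t, a) = -18*a
L = 4 (L = 2² = 4)
(d(w, 4) - 189) + L = (-18*4 - 189) + 4 = (-72 - 189) + 4 = -261 + 4 = -257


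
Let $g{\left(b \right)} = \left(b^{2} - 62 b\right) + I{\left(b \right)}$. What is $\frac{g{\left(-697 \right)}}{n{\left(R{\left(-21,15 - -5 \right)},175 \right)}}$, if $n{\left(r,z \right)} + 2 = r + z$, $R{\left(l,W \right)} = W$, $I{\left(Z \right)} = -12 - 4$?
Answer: $\frac{529007}{193} \approx 2741.0$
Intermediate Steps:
$I{\left(Z \right)} = -16$
$n{\left(r,z \right)} = -2 + r + z$ ($n{\left(r,z \right)} = -2 + \left(r + z\right) = -2 + r + z$)
$g{\left(b \right)} = -16 + b^{2} - 62 b$ ($g{\left(b \right)} = \left(b^{2} - 62 b\right) - 16 = -16 + b^{2} - 62 b$)
$\frac{g{\left(-697 \right)}}{n{\left(R{\left(-21,15 - -5 \right)},175 \right)}} = \frac{-16 + \left(-697\right)^{2} - -43214}{-2 + \left(15 - -5\right) + 175} = \frac{-16 + 485809 + 43214}{-2 + \left(15 + 5\right) + 175} = \frac{529007}{-2 + 20 + 175} = \frac{529007}{193}$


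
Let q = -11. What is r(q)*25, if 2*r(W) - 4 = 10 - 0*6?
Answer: 175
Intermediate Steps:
r(W) = 7 (r(W) = 2 + (10 - 0*6)/2 = 2 + (10 - 1*0)/2 = 2 + (10 + 0)/2 = 2 + (1/2)*10 = 2 + 5 = 7)
r(q)*25 = 7*25 = 175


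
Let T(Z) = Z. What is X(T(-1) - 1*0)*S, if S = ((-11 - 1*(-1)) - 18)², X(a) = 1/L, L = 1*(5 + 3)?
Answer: 98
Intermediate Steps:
L = 8 (L = 1*8 = 8)
X(a) = ⅛ (X(a) = 1/8 = ⅛)
S = 784 (S = ((-11 + 1) - 18)² = (-10 - 18)² = (-28)² = 784)
X(T(-1) - 1*0)*S = (⅛)*784 = 98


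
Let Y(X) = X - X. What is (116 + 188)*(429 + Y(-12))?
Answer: 130416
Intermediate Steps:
Y(X) = 0
(116 + 188)*(429 + Y(-12)) = (116 + 188)*(429 + 0) = 304*429 = 130416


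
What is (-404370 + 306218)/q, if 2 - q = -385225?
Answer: -98152/385227 ≈ -0.25479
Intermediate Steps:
q = 385227 (q = 2 - 1*(-385225) = 2 + 385225 = 385227)
(-404370 + 306218)/q = (-404370 + 306218)/385227 = -98152*1/385227 = -98152/385227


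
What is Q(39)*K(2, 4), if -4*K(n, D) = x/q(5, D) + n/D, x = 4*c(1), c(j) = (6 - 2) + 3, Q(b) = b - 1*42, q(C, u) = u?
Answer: 45/8 ≈ 5.6250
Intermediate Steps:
Q(b) = -42 + b (Q(b) = b - 42 = -42 + b)
c(j) = 7 (c(j) = 4 + 3 = 7)
x = 28 (x = 4*7 = 28)
K(n, D) = -7/D - n/(4*D) (K(n, D) = -(28/D + n/D)/4 = -7/D - n/(4*D))
Q(39)*K(2, 4) = (-42 + 39)*((¼)*(-28 - 1*2)/4) = -3*(-28 - 2)/(4*4) = -3*(-30)/(4*4) = -3*(-15/8) = 45/8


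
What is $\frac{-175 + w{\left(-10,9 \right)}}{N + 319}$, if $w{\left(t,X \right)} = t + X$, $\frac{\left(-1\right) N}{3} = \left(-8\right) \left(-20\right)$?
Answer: $\frac{176}{161} \approx 1.0932$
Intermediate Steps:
$N = -480$ ($N = - 3 \left(\left(-8\right) \left(-20\right)\right) = \left(-3\right) 160 = -480$)
$w{\left(t,X \right)} = X + t$
$\frac{-175 + w{\left(-10,9 \right)}}{N + 319} = \frac{-175 + \left(9 - 10\right)}{-480 + 319} = \frac{-175 - 1}{-161} = \left(-176\right) \left(- \frac{1}{161}\right) = \frac{176}{161}$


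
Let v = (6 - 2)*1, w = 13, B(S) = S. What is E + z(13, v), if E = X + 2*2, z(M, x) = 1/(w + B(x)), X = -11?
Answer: -118/17 ≈ -6.9412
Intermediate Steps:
v = 4 (v = 4*1 = 4)
z(M, x) = 1/(13 + x)
E = -7 (E = -11 + 2*2 = -11 + 4 = -7)
E + z(13, v) = -7 + 1/(13 + 4) = -7 + 1/17 = -118/17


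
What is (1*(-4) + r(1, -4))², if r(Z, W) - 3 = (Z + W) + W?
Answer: 64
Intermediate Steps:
r(Z, W) = 3 + Z + 2*W (r(Z, W) = 3 + ((Z + W) + W) = 3 + ((W + Z) + W) = 3 + (Z + 2*W) = 3 + Z + 2*W)
(1*(-4) + r(1, -4))² = (1*(-4) + (3 + 1 + 2*(-4)))² = (-4 + (3 + 1 - 8))² = (-4 - 4)² = (-8)² = 64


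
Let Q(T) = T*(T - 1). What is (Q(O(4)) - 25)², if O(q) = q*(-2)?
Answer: 2209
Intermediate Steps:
O(q) = -2*q
Q(T) = T*(-1 + T)
(Q(O(4)) - 25)² = ((-2*4)*(-1 - 2*4) - 25)² = (-8*(-1 - 8) - 25)² = (-8*(-9) - 25)² = (72 - 25)² = 47² = 2209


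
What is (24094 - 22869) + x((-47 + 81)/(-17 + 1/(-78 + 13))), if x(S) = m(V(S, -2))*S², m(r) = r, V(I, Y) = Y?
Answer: 372173975/305809 ≈ 1217.0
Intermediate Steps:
x(S) = -2*S²
(24094 - 22869) + x((-47 + 81)/(-17 + 1/(-78 + 13))) = (24094 - 22869) - 2*(-47 + 81)²/(-17 + 1/(-78 + 13))² = 1225 - 2*1156/(-17 + 1/(-65))² = 1225 - 2*1156/(-17 - 1/65)² = 1225 - 2*(34/(-1106/65))² = 1225 - 2*(34*(-65/1106))² = 1225 - 2*(-1105/553)² = 1225 - 2*1221025/305809 = 1225 - 2442050/305809 = 372173975/305809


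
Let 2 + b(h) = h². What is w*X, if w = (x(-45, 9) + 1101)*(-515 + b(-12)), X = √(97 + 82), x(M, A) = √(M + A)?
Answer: √179*(-410673 - 2238*I) ≈ -5.4944e+6 - 29942.0*I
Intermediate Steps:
b(h) = -2 + h²
x(M, A) = √(A + M)
X = √179 ≈ 13.379
w = -410673 - 2238*I (w = (√(9 - 45) + 1101)*(-515 + (-2 + (-12)²)) = (√(-36) + 1101)*(-515 + (-2 + 144)) = (6*I + 1101)*(-515 + 142) = (1101 + 6*I)*(-373) = -410673 - 2238*I ≈ -4.1067e+5 - 2238.0*I)
w*X = (-410673 - 2238*I)*√179 = √179*(-410673 - 2238*I)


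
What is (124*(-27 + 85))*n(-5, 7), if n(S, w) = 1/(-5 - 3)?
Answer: -899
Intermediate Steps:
n(S, w) = -⅛ (n(S, w) = 1/(-8) = -⅛)
(124*(-27 + 85))*n(-5, 7) = (124*(-27 + 85))*(-⅛) = (124*58)*(-⅛) = 7192*(-⅛) = -899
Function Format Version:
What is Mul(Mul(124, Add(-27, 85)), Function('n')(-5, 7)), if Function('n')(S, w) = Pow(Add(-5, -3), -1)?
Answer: -899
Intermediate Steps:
Function('n')(S, w) = Rational(-1, 8) (Function('n')(S, w) = Pow(-8, -1) = Rational(-1, 8))
Mul(Mul(124, Add(-27, 85)), Function('n')(-5, 7)) = Mul(Mul(124, Add(-27, 85)), Rational(-1, 8)) = Mul(Mul(124, 58), Rational(-1, 8)) = Mul(7192, Rational(-1, 8)) = -899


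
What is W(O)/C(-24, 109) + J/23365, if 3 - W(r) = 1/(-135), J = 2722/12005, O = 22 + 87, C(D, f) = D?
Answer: -11387289167/90880971300 ≈ -0.12530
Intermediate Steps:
O = 109
J = 2722/12005 (J = 2722*(1/12005) = 2722/12005 ≈ 0.22674)
W(r) = 406/135 (W(r) = 3 - 1/(-135) = 3 - 1*(-1/135) = 3 + 1/135 = 406/135)
W(O)/C(-24, 109) + J/23365 = (406/135)/(-24) + (2722/12005)/23365 = (406/135)*(-1/24) + (2722/12005)*(1/23365) = -203/1620 + 2722/280496825 = -11387289167/90880971300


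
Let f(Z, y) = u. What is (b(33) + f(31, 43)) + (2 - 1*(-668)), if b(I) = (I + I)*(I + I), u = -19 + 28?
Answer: 5035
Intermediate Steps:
u = 9
b(I) = 4*I² (b(I) = (2*I)*(2*I) = 4*I²)
f(Z, y) = 9
(b(33) + f(31, 43)) + (2 - 1*(-668)) = (4*33² + 9) + (2 - 1*(-668)) = (4*1089 + 9) + (2 + 668) = (4356 + 9) + 670 = 4365 + 670 = 5035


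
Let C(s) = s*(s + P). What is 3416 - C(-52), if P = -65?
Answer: -2668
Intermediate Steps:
C(s) = s*(-65 + s) (C(s) = s*(s - 65) = s*(-65 + s))
3416 - C(-52) = 3416 - (-52)*(-65 - 52) = 3416 - (-52)*(-117) = 3416 - 1*6084 = 3416 - 6084 = -2668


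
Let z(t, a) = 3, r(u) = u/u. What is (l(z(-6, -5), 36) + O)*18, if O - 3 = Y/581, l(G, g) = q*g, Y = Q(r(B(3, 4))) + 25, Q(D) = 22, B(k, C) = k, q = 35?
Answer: 13209300/581 ≈ 22735.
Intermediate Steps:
r(u) = 1
Y = 47 (Y = 22 + 25 = 47)
l(G, g) = 35*g
O = 1790/581 (O = 3 + 47/581 = 1790/581 ≈ 3.0809)
(l(z(-6, -5), 36) + O)*18 = (35*36 + 1790/581)*18 = (1260 + 1790/581)*18 = (733850/581)*18 = 13209300/581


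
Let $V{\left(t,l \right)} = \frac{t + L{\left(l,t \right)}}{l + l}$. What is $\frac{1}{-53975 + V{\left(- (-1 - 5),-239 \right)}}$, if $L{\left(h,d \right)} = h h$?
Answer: $- \frac{478}{25857177} \approx -1.8486 \cdot 10^{-5}$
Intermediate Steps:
$L{\left(h,d \right)} = h^{2}$
$V{\left(t,l \right)} = \frac{t + l^{2}}{2 l}$ ($V{\left(t,l \right)} = \frac{t + l^{2}}{l + l} = \frac{t + l^{2}}{2 l}$)
$\frac{1}{-53975 + V{\left(- (-1 - 5),-239 \right)}} = \frac{1}{-53975 + \frac{- (-1 - 5) + \left(-239\right)^{2}}{2 \left(-239\right)}} = \frac{1}{-53975 + \frac{1}{2} \left(- \frac{1}{239}\right) \left(\left(-1\right) \left(-6\right) + 57121\right)} = \frac{1}{-53975 + \frac{1}{2} \left(- \frac{1}{239}\right) \left(6 + 57121\right)} = \frac{1}{-53975 + \frac{1}{2} \left(- \frac{1}{239}\right) 57127} = \frac{1}{-53975 - \frac{57127}{478}} = \frac{1}{- \frac{25857177}{478}} = - \frac{478}{25857177}$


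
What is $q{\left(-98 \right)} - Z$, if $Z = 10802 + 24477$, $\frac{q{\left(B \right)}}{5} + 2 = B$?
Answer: $-35779$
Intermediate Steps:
$q{\left(B \right)} = -10 + 5 B$
$Z = 35279$
$q{\left(-98 \right)} - Z = \left(-10 + 5 \left(-98\right)\right) - 35279 = \left(-10 - 490\right) - 35279 = -500 - 35279 = -35779$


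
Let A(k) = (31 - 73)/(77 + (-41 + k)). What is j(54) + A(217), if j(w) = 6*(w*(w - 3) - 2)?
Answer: 4177494/253 ≈ 16512.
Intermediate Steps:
A(k) = -42/(36 + k)
j(w) = -12 + 6*w*(-3 + w) (j(w) = 6*(w*(-3 + w) - 2) = 6*(-2 + w*(-3 + w)) = -12 + 6*w*(-3 + w))
j(54) + A(217) = (-12 - 18*54 + 6*54**2) - 42/(36 + 217) = (-12 - 972 + 6*2916) - 42/253 = (-12 - 972 + 17496) - 42*1/253 = 16512 - 42/253 = 4177494/253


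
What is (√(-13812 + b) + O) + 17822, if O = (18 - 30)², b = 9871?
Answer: 17966 + I*√3941 ≈ 17966.0 + 62.777*I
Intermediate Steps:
O = 144 (O = (-12)² = 144)
(√(-13812 + b) + O) + 17822 = (√(-13812 + 9871) + 144) + 17822 = (√(-3941) + 144) + 17822 = (I*√3941 + 144) + 17822 = (144 + I*√3941) + 17822 = 17966 + I*√3941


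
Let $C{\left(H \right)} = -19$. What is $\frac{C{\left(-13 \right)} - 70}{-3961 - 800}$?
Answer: $\frac{89}{4761} \approx 0.018694$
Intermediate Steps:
$\frac{C{\left(-13 \right)} - 70}{-3961 - 800} = \frac{-19 - 70}{-3961 - 800} = \frac{-19 - 70}{-4761} = \left(-19 - 70\right) \left(- \frac{1}{4761}\right) = \left(-89\right) \left(- \frac{1}{4761}\right) = \frac{89}{4761}$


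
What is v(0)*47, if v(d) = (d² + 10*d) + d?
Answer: 0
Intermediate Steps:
v(d) = d² + 11*d
v(0)*47 = (0*(11 + 0))*47 = (0*11)*47 = 0*47 = 0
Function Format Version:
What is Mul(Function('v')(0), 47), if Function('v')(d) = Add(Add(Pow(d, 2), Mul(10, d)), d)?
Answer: 0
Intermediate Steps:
Function('v')(d) = Add(Pow(d, 2), Mul(11, d))
Mul(Function('v')(0), 47) = Mul(Mul(0, Add(11, 0)), 47) = Mul(Mul(0, 11), 47) = Mul(0, 47) = 0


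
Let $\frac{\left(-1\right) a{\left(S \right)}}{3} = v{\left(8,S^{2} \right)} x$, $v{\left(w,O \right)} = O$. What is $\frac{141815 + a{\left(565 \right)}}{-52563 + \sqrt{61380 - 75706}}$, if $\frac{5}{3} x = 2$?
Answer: $\frac{10590340677}{552576659} + \frac{201479 i \sqrt{14326}}{552576659} \approx 19.165 + 0.043642 i$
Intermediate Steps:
$x = \frac{6}{5}$ ($x = \frac{3}{5} \cdot 2 = \frac{6}{5} \approx 1.2$)
$a{\left(S \right)} = - \frac{18 S^{2}}{5}$ ($a{\left(S \right)} = - 3 S^{2} \cdot \frac{6}{5} = - 3 \frac{6 S^{2}}{5} = - \frac{18 S^{2}}{5}$)
$\frac{141815 + a{\left(565 \right)}}{-52563 + \sqrt{61380 - 75706}} = \frac{141815 - \frac{18 \cdot 565^{2}}{5}}{-52563 + \sqrt{61380 - 75706}} = \frac{141815 - 1149210}{-52563 + \sqrt{-14326}} = \frac{141815 - 1149210}{-52563 + i \sqrt{14326}} = - \frac{1007395}{-52563 + i \sqrt{14326}}$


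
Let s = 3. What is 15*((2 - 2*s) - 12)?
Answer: -240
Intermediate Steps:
15*((2 - 2*s) - 12) = 15*((2 - 2*3) - 12) = 15*((2 - 6) - 12) = 15*(-4 - 12) = 15*(-16) = -240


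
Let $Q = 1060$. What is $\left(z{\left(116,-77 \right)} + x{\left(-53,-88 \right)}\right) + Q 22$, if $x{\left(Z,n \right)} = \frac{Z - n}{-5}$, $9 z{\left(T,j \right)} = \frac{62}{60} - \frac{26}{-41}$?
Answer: $\frac{258076961}{11070} \approx 23313.0$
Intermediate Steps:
$z{\left(T,j \right)} = \frac{2051}{11070}$ ($z{\left(T,j \right)} = \frac{\frac{62}{60} - \frac{26}{-41}}{9} = \frac{62 \cdot \frac{1}{60} - - \frac{26}{41}}{9} = \frac{\frac{31}{30} + \frac{26}{41}}{9} = \frac{1}{9} \cdot \frac{2051}{1230} = \frac{2051}{11070}$)
$x{\left(Z,n \right)} = - \frac{Z}{5} + \frac{n}{5}$ ($x{\left(Z,n \right)} = \left(Z - n\right) \left(- \frac{1}{5}\right) = - \frac{Z}{5} + \frac{n}{5}$)
$\left(z{\left(116,-77 \right)} + x{\left(-53,-88 \right)}\right) + Q 22 = \left(\frac{2051}{11070} + \left(\left(- \frac{1}{5}\right) \left(-53\right) + \frac{1}{5} \left(-88\right)\right)\right) + 1060 \cdot 22 = \left(\frac{2051}{11070} + \left(\frac{53}{5} - \frac{88}{5}\right)\right) + 23320 = \left(\frac{2051}{11070} - 7\right) + 23320 = - \frac{75439}{11070} + 23320 = \frac{258076961}{11070}$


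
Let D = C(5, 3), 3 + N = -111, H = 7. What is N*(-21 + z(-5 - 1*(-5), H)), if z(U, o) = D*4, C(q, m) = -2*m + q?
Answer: 2850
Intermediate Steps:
N = -114 (N = -3 - 111 = -114)
C(q, m) = q - 2*m
D = -1 (D = 5 - 2*3 = 5 - 6 = -1)
z(U, o) = -4 (z(U, o) = -1*4 = -4)
N*(-21 + z(-5 - 1*(-5), H)) = -114*(-21 - 4) = -114*(-25) = 2850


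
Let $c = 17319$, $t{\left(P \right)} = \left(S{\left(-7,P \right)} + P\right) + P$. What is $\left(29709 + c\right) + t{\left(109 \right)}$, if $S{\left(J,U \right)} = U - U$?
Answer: $47246$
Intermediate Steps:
$S{\left(J,U \right)} = 0$
$t{\left(P \right)} = 2 P$ ($t{\left(P \right)} = \left(0 + P\right) + P = P + P = 2 P$)
$\left(29709 + c\right) + t{\left(109 \right)} = \left(29709 + 17319\right) + 2 \cdot 109 = 47028 + 218 = 47246$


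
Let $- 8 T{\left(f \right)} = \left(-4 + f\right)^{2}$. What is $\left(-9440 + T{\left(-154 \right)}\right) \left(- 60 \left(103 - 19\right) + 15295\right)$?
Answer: $- \frac{257615855}{2} \approx -1.2881 \cdot 10^{8}$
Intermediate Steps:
$T{\left(f \right)} = - \frac{\left(-4 + f\right)^{2}}{8}$
$\left(-9440 + T{\left(-154 \right)}\right) \left(- 60 \left(103 - 19\right) + 15295\right) = \left(-9440 - \frac{\left(-4 - 154\right)^{2}}{8}\right) \left(- 60 \left(103 - 19\right) + 15295\right) = \left(-9440 - \frac{\left(-158\right)^{2}}{8}\right) \left(\left(-60\right) 84 + 15295\right) = \left(-9440 - \frac{6241}{2}\right) \left(-5040 + 15295\right) = \left(-9440 - \frac{6241}{2}\right) 10255 = \left(- \frac{25121}{2}\right) 10255 = - \frac{257615855}{2}$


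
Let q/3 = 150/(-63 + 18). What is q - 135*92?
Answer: -12430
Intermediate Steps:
q = -10 (q = 3*(150/(-63 + 18)) = 3*(150/(-45)) = 3*(150*(-1/45)) = 3*(-10/3) = -10)
q - 135*92 = -10 - 135*92 = -10 - 12420 = -12430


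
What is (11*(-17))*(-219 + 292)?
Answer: -13651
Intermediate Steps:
(11*(-17))*(-219 + 292) = -187*73 = -13651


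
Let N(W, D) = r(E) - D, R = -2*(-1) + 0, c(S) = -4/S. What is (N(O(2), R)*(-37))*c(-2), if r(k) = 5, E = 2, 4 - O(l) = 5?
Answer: -222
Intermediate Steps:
O(l) = -1 (O(l) = 4 - 1*5 = 4 - 5 = -1)
R = 2 (R = 2 + 0 = 2)
N(W, D) = 5 - D
(N(O(2), R)*(-37))*c(-2) = ((5 - 1*2)*(-37))*(-4/(-2)) = ((5 - 2)*(-37))*(-4*(-½)) = (3*(-37))*2 = -111*2 = -222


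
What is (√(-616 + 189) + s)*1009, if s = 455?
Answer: 459095 + 1009*I*√427 ≈ 4.591e+5 + 20850.0*I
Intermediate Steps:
(√(-616 + 189) + s)*1009 = (√(-616 + 189) + 455)*1009 = (√(-427) + 455)*1009 = (I*√427 + 455)*1009 = (455 + I*√427)*1009 = 459095 + 1009*I*√427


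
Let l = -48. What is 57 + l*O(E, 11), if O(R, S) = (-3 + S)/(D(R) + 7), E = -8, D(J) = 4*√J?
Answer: 2467/59 + 1024*I*√2/59 ≈ 41.814 + 24.545*I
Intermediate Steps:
O(R, S) = (-3 + S)/(7 + 4*√R) (O(R, S) = (-3 + S)/(4*√R + 7) = (-3 + S)/(7 + 4*√R))
57 + l*O(E, 11) = 57 - 48*(-3 + 11)/(7 + 4*√(-8)) = 57 - 48*8/(7 + 4*(2*I*√2)) = 57 - 48*8/(7 + 8*I*√2) = 57 - 384/(7 + 8*I*√2)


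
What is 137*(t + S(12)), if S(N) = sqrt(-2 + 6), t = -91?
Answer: -12193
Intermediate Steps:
S(N) = 2 (S(N) = sqrt(4) = 2)
137*(t + S(12)) = 137*(-91 + 2) = 137*(-89) = -12193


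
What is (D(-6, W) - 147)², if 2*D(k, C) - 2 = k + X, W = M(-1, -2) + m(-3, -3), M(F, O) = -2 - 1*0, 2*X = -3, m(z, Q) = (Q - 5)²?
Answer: 358801/16 ≈ 22425.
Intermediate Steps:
m(z, Q) = (-5 + Q)²
X = -3/2 (X = (½)*(-3) = -3/2 ≈ -1.5000)
M(F, O) = -2 (M(F, O) = -2 + 0 = -2)
W = 62 (W = -2 + (-5 - 3)² = -2 + (-8)² = -2 + 64 = 62)
D(k, C) = ¼ + k/2 (D(k, C) = 1 + (k - 3/2)/2 = 1 + (-3/2 + k)/2 = 1 + (-¾ + k/2) = ¼ + k/2)
(D(-6, W) - 147)² = ((¼ + (½)*(-6)) - 147)² = ((¼ - 3) - 147)² = (-11/4 - 147)² = (-599/4)² = 358801/16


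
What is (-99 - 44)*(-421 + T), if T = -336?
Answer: 108251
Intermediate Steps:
(-99 - 44)*(-421 + T) = (-99 - 44)*(-421 - 336) = -143*(-757) = 108251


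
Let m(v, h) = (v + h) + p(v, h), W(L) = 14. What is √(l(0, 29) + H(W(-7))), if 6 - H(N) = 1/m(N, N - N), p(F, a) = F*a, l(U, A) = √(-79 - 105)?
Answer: √(1162 + 392*I*√46)/14 ≈ 3.2196 + 2.1065*I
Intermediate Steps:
l(U, A) = 2*I*√46 (l(U, A) = √(-184) = 2*I*√46)
m(v, h) = h + v + h*v (m(v, h) = (v + h) + v*h = (h + v) + h*v = h + v + h*v)
H(N) = 6 - 1/N (H(N) = 6 - 1/((N - N) + N + (N - N)*N) = 6 - 1/(0 + N + 0*N) = 6 - 1/(0 + N + 0) = 6 - 1/N)
√(l(0, 29) + H(W(-7))) = √(2*I*√46 + (6 - 1/14)) = √(2*I*√46 + 83/14) = √(83/14 + 2*I*√46)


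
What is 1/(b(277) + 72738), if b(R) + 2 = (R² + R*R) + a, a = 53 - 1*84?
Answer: 1/226163 ≈ 4.4216e-6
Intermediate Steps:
a = -31 (a = 53 - 84 = -31)
b(R) = -33 + 2*R² (b(R) = -2 + ((R² + R*R) - 31) = -2 + ((R² + R²) - 31) = -2 + (2*R² - 31) = -2 + (-31 + 2*R²) = -33 + 2*R²)
1/(b(277) + 72738) = 1/((-33 + 2*277²) + 72738) = 1/((-33 + 2*76729) + 72738) = 1/((-33 + 153458) + 72738) = 1/(153425 + 72738) = 1/226163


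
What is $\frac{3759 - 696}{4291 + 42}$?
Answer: $\frac{3063}{4333} \approx 0.7069$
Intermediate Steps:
$\frac{3759 - 696}{4291 + 42} = \frac{3063}{4333}$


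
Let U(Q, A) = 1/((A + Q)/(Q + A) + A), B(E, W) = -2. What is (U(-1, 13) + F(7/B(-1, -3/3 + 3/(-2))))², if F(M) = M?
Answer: 576/49 ≈ 11.755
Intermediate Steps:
U(Q, A) = 1/(1 + A) (U(Q, A) = 1/((A + Q)/(A + Q) + A) = 1/(1 + A))
(U(-1, 13) + F(7/B(-1, -3/3 + 3/(-2))))² = (1/(1 + 13) + 7/(-2))² = (1/14 + 7*(-½))² = (1/14 - 7/2)² = (-24/7)² = 576/49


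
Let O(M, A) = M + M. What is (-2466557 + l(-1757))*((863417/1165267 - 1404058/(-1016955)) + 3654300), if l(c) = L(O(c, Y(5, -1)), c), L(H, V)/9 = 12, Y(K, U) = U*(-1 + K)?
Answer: -10680799763849170499911229/1185024101985 ≈ -9.0132e+12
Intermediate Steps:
O(M, A) = 2*M
L(H, V) = 108 (L(H, V) = 9*12 = 108)
l(c) = 108
(-2466557 + l(-1757))*((863417/1165267 - 1404058/(-1016955)) + 3654300) = (-2466557 + 108)*((863417/1165267 - 1404058/(-1016955)) + 3654300) = -2466449*((863417*(1/1165267) - 1404058*(-1/1016955)) + 3654300) = -2466449*((863417/1165267 + 1404058/1016955) + 3654300) = -2466449*(2514158688721/1185024101985 + 3654300) = -2466449*4330436090042474221/1185024101985 = -10680799763849170499911229/1185024101985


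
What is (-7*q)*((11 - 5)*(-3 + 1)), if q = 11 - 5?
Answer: 504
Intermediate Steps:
q = 6
(-7*q)*((11 - 5)*(-3 + 1)) = (-7*6)*((11 - 5)*(-3 + 1)) = -252*(-2) = -42*(-12) = 504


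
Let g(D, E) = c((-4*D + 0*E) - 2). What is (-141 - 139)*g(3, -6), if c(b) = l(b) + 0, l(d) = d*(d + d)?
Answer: -109760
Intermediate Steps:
l(d) = 2*d² (l(d) = d*(2*d) = 2*d²)
c(b) = 2*b² (c(b) = 2*b² + 0 = 2*b²)
g(D, E) = 2*(-2 - 4*D)² (g(D, E) = 2*((-4*D + 0*E) - 2)² = 2*((-4*D + 0) - 2)² = 2*(-4*D - 2)² = 2*(-2 - 4*D)²)
(-141 - 139)*g(3, -6) = (-141 - 139)*(8*(1 + 2*3)²) = -2240*(1 + 6)² = -2240*7² = -2240*49 = -280*392 = -109760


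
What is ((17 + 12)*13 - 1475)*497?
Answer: -545706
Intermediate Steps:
((17 + 12)*13 - 1475)*497 = (29*13 - 1475)*497 = (377 - 1475)*497 = -1098*497 = -545706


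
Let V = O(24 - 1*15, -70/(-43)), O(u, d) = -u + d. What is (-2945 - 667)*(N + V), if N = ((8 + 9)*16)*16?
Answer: -15692796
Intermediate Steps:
N = 4352 (N = (17*16)*16 = 272*16 = 4352)
O(u, d) = d - u
V = -317/43 (V = -70/(-43) - (24 - 1*15) = -70*(-1/43) - (24 - 15) = 70/43 - 1*9 = 70/43 - 9 = -317/43 ≈ -7.3721)
(-2945 - 667)*(N + V) = (-2945 - 667)*(4352 - 317/43) = -3612*186819/43 = -15692796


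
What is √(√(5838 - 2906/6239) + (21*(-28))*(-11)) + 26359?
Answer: 26359 + √(251767682628 + 12478*√56806681466)/6239 ≈ 26440.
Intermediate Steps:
√(√(5838 - 2906/6239) + (21*(-28))*(-11)) + 26359 = √(√(5838 - 2906*1/6239) - 588*(-11)) + 26359 = √(√(5838 - 2906/6239) + 6468) + 26359 = √(√(36420376/6239) + 6468) + 26359 = √(2*√56806681466/6239 + 6468) + 26359 = √(6468 + 2*√56806681466/6239) + 26359 = 26359 + √(6468 + 2*√56806681466/6239)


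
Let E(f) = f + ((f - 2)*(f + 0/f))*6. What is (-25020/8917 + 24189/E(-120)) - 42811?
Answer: -11162903574909/260733080 ≈ -42814.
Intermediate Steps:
E(f) = f + 6*f*(-2 + f) (E(f) = f + ((-2 + f)*(f + 0))*6 = f + ((-2 + f)*f)*6 = f + (f*(-2 + f))*6 = f + 6*f*(-2 + f))
(-25020/8917 + 24189/E(-120)) - 42811 = (-25020/8917 + 24189/((-120*(-11 + 6*(-120))))) - 42811 = (-25020*1/8917 + 24189/((-120*(-11 - 720)))) - 42811 = (-25020/8917 + 24189/((-120*(-731)))) - 42811 = (-25020/8917 + 24189/87720) - 42811 = (-25020/8917 + 24189*(1/87720)) - 42811 = (-25020/8917 + 8063/29240) - 42811 = -659687029/260733080 - 42811 = -11162903574909/260733080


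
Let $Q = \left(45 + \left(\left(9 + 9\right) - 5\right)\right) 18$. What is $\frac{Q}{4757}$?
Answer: $\frac{1044}{4757} \approx 0.21947$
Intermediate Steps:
$Q = 1044$ ($Q = \left(45 + \left(18 - 5\right)\right) 18 = \left(45 + 13\right) 18 = 58 \cdot 18 = 1044$)
$\frac{Q}{4757} = \frac{1044}{4757}$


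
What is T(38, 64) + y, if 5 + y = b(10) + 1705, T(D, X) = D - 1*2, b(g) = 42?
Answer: 1778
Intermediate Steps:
T(D, X) = -2 + D (T(D, X) = D - 2 = -2 + D)
y = 1742 (y = -5 + (42 + 1705) = -5 + 1747 = 1742)
T(38, 64) + y = (-2 + 38) + 1742 = 36 + 1742 = 1778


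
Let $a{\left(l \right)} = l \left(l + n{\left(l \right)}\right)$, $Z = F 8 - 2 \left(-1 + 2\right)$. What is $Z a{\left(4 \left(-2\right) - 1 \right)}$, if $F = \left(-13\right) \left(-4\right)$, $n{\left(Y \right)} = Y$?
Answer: $67068$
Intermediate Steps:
$F = 52$
$Z = 414$ ($Z = 52 \cdot 8 - 2 \left(-1 + 2\right) = 416 - 2 = 414$)
$a{\left(l \right)} = 2 l^{2}$ ($a{\left(l \right)} = l \left(l + l\right) = l 2 l = 2 l^{2}$)
$Z a{\left(4 \left(-2\right) - 1 \right)} = 414 \cdot 2 \left(4 \left(-2\right) - 1\right)^{2} = 414 \cdot 2 \left(-8 - 1\right)^{2} = 414 \cdot 2 \left(-9\right)^{2} = 414 \cdot 2 \cdot 81 = 414 \cdot 162 = 67068$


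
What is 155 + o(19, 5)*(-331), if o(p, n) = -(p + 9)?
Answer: 9423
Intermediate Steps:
o(p, n) = -9 - p (o(p, n) = -(9 + p) = -9 - p)
155 + o(19, 5)*(-331) = 155 + (-9 - 1*19)*(-331) = 155 + (-9 - 19)*(-331) = 155 - 28*(-331) = 155 + 9268 = 9423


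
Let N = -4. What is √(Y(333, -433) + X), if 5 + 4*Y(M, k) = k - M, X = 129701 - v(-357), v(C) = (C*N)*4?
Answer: √495185/2 ≈ 351.85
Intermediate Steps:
v(C) = -16*C (v(C) = (C*(-4))*4 = -4*C*4 = -16*C)
X = 123989 (X = 129701 - (-16)*(-357) = 129701 - 1*5712 = 129701 - 5712 = 123989)
Y(M, k) = -5/4 - M/4 + k/4 (Y(M, k) = -5/4 + (k - M)/4 = -5/4 + (-M/4 + k/4) = -5/4 - M/4 + k/4)
√(Y(333, -433) + X) = √((-5/4 - ¼*333 + (¼)*(-433)) + 123989) = √((-5/4 - 333/4 - 433/4) + 123989) = √(-771/4 + 123989) = √(495185/4) = √495185/2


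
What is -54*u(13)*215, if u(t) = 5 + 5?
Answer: -116100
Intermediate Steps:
u(t) = 10
-54*u(13)*215 = -54*10*215 = -540*215 = -116100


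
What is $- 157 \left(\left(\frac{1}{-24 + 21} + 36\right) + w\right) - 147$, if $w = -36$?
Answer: $- \frac{284}{3} \approx -94.667$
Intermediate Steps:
$- 157 \left(\left(\frac{1}{-24 + 21} + 36\right) + w\right) - 147 = - 157 \left(\left(\frac{1}{-24 + 21} + 36\right) - 36\right) - 147 = - 157 \left(\left(\frac{1}{-3} + 36\right) - 36\right) - 147 = - 157 \left(\left(- \frac{1}{3} + 36\right) - 36\right) - 147 = - 157 \left(\frac{107}{3} - 36\right) - 147 = \left(-157\right) \left(- \frac{1}{3}\right) - 147 = \frac{157}{3} - 147 = - \frac{284}{3}$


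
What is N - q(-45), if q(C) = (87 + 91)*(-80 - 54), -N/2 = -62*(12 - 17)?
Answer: 23232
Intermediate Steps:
N = -620 (N = -(-124)*(12 - 17) = -(-124)*(-5) = -2*310 = -620)
q(C) = -23852 (q(C) = 178*(-134) = -23852)
N - q(-45) = -620 - 1*(-23852) = -620 + 23852 = 23232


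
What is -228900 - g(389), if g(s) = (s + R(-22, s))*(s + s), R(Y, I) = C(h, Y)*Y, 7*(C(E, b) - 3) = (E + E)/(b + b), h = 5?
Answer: -3365248/7 ≈ -4.8075e+5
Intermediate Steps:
C(E, b) = 3 + E/(7*b) (C(E, b) = 3 + ((E + E)/(b + b))/7 = 3 + ((2*E)/((2*b)))/7 = 3 + ((2*E)*(1/(2*b)))/7 = 3 + (E/b)/7 = 3 + E/(7*b))
R(Y, I) = Y*(3 + 5/(7*Y)) (R(Y, I) = (3 + (⅐)*5/Y)*Y = (3 + 5/(7*Y))*Y = Y*(3 + 5/(7*Y)))
g(s) = 2*s*(-457/7 + s) (g(s) = (s + (5/7 + 3*(-22)))*(s + s) = (s + (5/7 - 66))*(2*s) = (s - 457/7)*(2*s) = (-457/7 + s)*(2*s) = 2*s*(-457/7 + s))
-228900 - g(389) = -228900 - 2*389*(-457 + 7*389)/7 = -228900 - 2*389*(-457 + 2723)/7 = -228900 - 2*389*2266/7 = -228900 - 1*1762948/7 = -228900 - 1762948/7 = -3365248/7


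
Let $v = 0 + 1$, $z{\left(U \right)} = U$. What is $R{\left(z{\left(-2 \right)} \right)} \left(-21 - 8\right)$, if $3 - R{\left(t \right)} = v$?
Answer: $-58$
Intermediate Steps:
$v = 1$
$R{\left(t \right)} = 2$ ($R{\left(t \right)} = 3 - 1 = 2$)
$R{\left(z{\left(-2 \right)} \right)} \left(-21 - 8\right) = 2 \left(-21 - 8\right) = 2 \left(-29\right) = -58$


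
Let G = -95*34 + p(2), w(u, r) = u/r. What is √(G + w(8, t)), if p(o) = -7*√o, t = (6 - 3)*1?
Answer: √(-29046 - 63*√2)/3 ≈ 56.897*I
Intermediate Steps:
t = 3 (t = 3*1 = 3)
G = -3230 - 7*√2 (G = -95*34 - 7*√2 = -3230 - 7*√2 ≈ -3239.9)
√(G + w(8, t)) = √((-3230 - 7*√2) + 8/3) = √(-9682/3 - 7*√2)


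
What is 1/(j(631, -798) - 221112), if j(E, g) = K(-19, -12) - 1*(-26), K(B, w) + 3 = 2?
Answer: -1/221087 ≈ -4.5231e-6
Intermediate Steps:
K(B, w) = -1 (K(B, w) = -3 + 2 = -1)
j(E, g) = 25 (j(E, g) = -1 - 1*(-26) = -1 + 26 = 25)
1/(j(631, -798) - 221112) = 1/(25 - 221112) = 1/(-221087) = -1/221087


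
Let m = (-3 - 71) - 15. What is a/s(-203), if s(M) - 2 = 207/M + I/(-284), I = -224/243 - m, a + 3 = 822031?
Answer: 11516148656208/9388579 ≈ 1.2266e+6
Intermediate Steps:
a = 822028 (a = -3 + 822031 = 822028)
m = -89 (m = -74 - 15 = -89)
I = 21403/243 (I = -224/243 - 1*(-89) = -224*1/243 + 89 = -224/243 + 89 = 21403/243 ≈ 88.078)
s(M) = 116621/69012 + 207/M (s(M) = 2 + (207/M + (21403/243)/(-284)) = 2 + (207/M + (21403/243)*(-1/284)) = 2 + (207/M - 21403/69012) = 2 + (-21403/69012 + 207/M) = 116621/69012 + 207/M)
a/s(-203) = 822028/(116621/69012 + 207/(-203)) = 822028/(116621/69012 + 207*(-1/203)) = 822028/(116621/69012 - 207/203) = 822028/(9388579/14009436) = 822028*(14009436/9388579) = 11516148656208/9388579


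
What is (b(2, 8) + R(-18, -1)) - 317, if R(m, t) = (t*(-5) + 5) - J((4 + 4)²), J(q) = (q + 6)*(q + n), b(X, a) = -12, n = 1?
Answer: -4869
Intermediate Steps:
J(q) = (1 + q)*(6 + q) (J(q) = (q + 6)*(q + 1) = (6 + q)*(1 + q) = (1 + q)*(6 + q))
R(m, t) = -4545 - 5*t (R(m, t) = (t*(-5) + 5) - (6 + ((4 + 4)²)² + 7*(4 + 4)²) = (-5*t + 5) - (6 + (8²)² + 7*8²) = (5 - 5*t) - (6 + 64² + 7*64) = (5 - 5*t) - (6 + 4096 + 448) = (5 - 5*t) - 1*4550 = (5 - 5*t) - 4550 = -4545 - 5*t)
(b(2, 8) + R(-18, -1)) - 317 = (-12 + (-4545 - 5*(-1))) - 317 = (-12 + (-4545 + 5)) - 317 = (-12 - 4540) - 317 = -4552 - 317 = -4869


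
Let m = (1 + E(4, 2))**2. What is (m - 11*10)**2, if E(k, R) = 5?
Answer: 5476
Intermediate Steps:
m = 36 (m = (1 + 5)**2 = 6**2 = 36)
(m - 11*10)**2 = (36 - 11*10)**2 = (36 - 110)**2 = (-74)**2 = 5476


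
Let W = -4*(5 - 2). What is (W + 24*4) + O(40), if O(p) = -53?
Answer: 31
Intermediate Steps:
W = -12 (W = -4*3 = -12)
(W + 24*4) + O(40) = (-12 + 24*4) - 53 = (-12 + 96) - 53 = 84 - 53 = 31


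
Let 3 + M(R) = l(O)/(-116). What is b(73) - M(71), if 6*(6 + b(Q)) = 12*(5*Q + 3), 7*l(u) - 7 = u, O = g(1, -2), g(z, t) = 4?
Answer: 595207/812 ≈ 733.01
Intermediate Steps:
O = 4
l(u) = 1 + u/7
M(R) = -2447/812 (M(R) = -3 + (1 + (1/7)*4)/(-116) = -3 + (1 + 4/7)*(-1/116) = -3 + (11/7)*(-1/116) = -3 - 11/812 = -2447/812)
b(Q) = 10*Q (b(Q) = -6 + (12*(5*Q + 3))/6 = -6 + (12*(3 + 5*Q))/6 = -6 + (36 + 60*Q)/6 = -6 + (6 + 10*Q) = 10*Q)
b(73) - M(71) = 10*73 - 1*(-2447/812) = 730 + 2447/812 = 595207/812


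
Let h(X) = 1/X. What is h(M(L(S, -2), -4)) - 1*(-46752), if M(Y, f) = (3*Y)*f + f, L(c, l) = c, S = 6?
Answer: 3553151/76 ≈ 46752.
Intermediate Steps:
M(Y, f) = f + 3*Y*f (M(Y, f) = 3*Y*f + f = f + 3*Y*f)
h(M(L(S, -2), -4)) - 1*(-46752) = 1/(-4*(1 + 3*6)) - 1*(-46752) = 1/(-4*(1 + 18)) + 46752 = 1/(-4*19) + 46752 = 1/(-76) + 46752 = -1/76 + 46752 = 3553151/76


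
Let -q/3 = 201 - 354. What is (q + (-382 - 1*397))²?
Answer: 102400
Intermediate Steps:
q = 459 (q = -3*(201 - 354) = -3*(-153) = 459)
(q + (-382 - 1*397))² = (459 + (-382 - 1*397))² = (459 + (-382 - 397))² = (459 - 779)² = (-320)² = 102400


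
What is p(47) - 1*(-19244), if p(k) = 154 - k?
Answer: 19351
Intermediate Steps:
p(47) - 1*(-19244) = (154 - 1*47) - 1*(-19244) = (154 - 47) + 19244 = 107 + 19244 = 19351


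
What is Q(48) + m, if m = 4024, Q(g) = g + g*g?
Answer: 6376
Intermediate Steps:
Q(g) = g + g²
Q(48) + m = 48*(1 + 48) + 4024 = 48*49 + 4024 = 2352 + 4024 = 6376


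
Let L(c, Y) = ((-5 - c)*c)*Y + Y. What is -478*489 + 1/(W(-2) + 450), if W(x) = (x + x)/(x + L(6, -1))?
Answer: -6625650669/28346 ≈ -2.3374e+5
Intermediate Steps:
L(c, Y) = Y + Y*c*(-5 - c) (L(c, Y) = (c*(-5 - c))*Y + Y = Y*c*(-5 - c) + Y = Y + Y*c*(-5 - c))
W(x) = 2*x/(65 + x) (W(x) = (x + x)/(x - (1 - 1*6² - 5*6)) = (2*x)/(x - (1 - 1*36 - 30)) = (2*x)/(x - (1 - 36 - 30)) = (2*x)/(x - 1*(-65)) = (2*x)/(x + 65) = (2*x)/(65 + x) = 2*x/(65 + x))
-478*489 + 1/(W(-2) + 450) = -478*489 + 1/(2*(-2)/(65 - 2) + 450) = -233742 + 1/(2*(-2)/63 + 450) = -233742 + 1/(2*(-2)*(1/63) + 450) = -233742 + 1/(-4/63 + 450) = -233742 + 1/(28346/63) = -233742 + 63/28346 = -6625650669/28346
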